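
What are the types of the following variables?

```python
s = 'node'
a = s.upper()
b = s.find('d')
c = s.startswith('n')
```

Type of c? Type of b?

str.startswith() returns bool; str.find() returns int

bool, int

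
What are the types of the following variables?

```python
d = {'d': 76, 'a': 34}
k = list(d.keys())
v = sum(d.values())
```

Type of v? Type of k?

sum of int values returns int; list(...) returns list

int, list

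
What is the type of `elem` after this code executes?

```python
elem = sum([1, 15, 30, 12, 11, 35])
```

sum() of ints returns int

int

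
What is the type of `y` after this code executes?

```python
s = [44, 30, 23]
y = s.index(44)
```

list.index() returns int

int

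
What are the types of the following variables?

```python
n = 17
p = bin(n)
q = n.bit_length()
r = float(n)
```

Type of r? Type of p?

float() returns float; bin() returns str

float, str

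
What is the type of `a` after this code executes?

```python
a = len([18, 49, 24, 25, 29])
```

len() always returns int

int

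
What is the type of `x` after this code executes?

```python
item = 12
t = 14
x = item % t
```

int % int returns int (12 % 14 = 12)

int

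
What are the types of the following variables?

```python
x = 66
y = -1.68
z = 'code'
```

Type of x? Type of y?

x is int; y is float

int, float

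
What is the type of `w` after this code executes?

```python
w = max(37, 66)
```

max() of ints returns int

int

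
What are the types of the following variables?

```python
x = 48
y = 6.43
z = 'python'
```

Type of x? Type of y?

x is int; y is float

int, float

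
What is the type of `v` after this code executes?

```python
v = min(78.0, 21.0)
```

min() of floats returns float

float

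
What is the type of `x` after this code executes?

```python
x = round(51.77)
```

round() with no ndigits arg returns int

int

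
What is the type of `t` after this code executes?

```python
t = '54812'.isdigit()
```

str.isdigit() returns bool

bool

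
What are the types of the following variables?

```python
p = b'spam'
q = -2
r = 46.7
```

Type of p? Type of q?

p is bytes; q is int

bytes, int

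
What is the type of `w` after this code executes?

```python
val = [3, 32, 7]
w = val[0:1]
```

Slicing a list always returns a list

list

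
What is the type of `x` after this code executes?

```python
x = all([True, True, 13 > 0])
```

all() returns bool

bool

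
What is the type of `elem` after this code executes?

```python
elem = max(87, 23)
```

max() of ints returns int

int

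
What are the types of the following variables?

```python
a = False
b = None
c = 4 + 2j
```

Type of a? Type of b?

a is bool; b is NoneType

bool, NoneType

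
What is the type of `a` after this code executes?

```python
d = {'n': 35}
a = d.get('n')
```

dict.get() returns the value (int) when key is found

int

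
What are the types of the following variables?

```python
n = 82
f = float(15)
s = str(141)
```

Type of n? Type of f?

n is int; f is float

int, float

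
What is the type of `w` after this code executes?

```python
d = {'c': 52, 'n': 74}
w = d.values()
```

.values() returns a dict_values view object

dict_values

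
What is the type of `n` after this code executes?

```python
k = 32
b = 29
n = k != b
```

Comparison operators return bool

bool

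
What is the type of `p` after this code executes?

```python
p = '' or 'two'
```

'or' returns first truthy value ('two', which is str)

str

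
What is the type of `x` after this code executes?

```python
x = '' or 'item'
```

'or' returns first truthy value ('item', which is str)

str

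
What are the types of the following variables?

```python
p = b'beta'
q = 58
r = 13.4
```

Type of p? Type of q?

p is bytes; q is int

bytes, int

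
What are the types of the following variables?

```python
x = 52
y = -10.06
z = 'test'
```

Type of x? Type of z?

x is int; z is str

int, str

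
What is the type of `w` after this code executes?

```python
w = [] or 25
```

'or' returns first truthy value (25, which is int)

int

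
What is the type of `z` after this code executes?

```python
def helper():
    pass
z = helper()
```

A function with no return statement returns None

NoneType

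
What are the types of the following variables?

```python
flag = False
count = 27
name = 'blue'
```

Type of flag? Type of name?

flag is bool; name is str

bool, str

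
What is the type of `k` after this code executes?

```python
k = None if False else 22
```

Ternary: condition is False, else branch (22) taken → int

int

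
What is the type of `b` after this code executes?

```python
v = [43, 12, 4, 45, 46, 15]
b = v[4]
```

Indexing a list of ints returns int (v[4] = 46)

int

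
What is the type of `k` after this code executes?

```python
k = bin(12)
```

bin() returns str representation

str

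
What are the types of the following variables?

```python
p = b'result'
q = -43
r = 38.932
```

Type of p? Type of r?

p is bytes; r is float

bytes, float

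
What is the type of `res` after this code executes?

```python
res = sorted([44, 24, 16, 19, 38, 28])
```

sorted() always returns list

list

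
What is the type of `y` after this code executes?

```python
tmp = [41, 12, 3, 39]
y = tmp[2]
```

Indexing a list of ints returns int (tmp[2] = 3)

int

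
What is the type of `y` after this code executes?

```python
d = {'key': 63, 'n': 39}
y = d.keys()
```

.keys() returns a dict_keys view object

dict_keys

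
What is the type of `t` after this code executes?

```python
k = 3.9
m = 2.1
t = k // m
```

float // float returns float (floor division preserves float type)

float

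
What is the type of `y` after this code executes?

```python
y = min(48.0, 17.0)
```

min() of floats returns float

float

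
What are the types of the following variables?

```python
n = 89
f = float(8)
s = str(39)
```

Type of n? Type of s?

n is int; s is str

int, str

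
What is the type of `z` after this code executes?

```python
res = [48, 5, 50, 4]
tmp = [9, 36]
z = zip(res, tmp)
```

zip() returns a zip iterator object

zip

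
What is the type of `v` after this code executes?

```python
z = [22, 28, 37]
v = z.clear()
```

list.clear() returns None

NoneType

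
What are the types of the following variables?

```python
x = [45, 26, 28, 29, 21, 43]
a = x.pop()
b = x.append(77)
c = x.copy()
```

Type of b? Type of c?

list.append() returns None; list.copy() returns list

NoneType, list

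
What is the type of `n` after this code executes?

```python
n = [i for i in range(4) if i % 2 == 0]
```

A list comprehension [...] produces a list

list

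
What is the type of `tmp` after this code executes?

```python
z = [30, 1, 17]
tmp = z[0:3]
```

Slicing a list always returns a list

list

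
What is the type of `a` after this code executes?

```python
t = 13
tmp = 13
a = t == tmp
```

Equality comparison returns bool

bool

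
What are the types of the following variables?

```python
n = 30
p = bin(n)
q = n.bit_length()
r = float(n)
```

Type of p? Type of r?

bin() returns str; float() returns float

str, float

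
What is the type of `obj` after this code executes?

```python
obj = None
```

None has type NoneType

NoneType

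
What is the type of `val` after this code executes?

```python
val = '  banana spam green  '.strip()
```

str.strip() returns str

str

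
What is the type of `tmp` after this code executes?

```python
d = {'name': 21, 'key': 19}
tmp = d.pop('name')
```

dict.pop() returns the value (int)

int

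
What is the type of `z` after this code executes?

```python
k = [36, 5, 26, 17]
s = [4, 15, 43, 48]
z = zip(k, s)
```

zip() returns a zip iterator object

zip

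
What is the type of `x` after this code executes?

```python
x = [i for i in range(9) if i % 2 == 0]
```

A list comprehension [...] produces a list

list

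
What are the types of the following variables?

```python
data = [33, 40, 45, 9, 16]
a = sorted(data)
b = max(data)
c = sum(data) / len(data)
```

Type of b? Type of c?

max of ints returns int; int / int returns float

int, float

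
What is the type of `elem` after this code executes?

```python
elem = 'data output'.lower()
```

str.lower() returns str

str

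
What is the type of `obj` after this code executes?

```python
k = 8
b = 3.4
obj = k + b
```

int + float returns float (8 + 3.4 = 11.4)

float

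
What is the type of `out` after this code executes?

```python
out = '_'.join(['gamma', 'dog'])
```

str.join() returns str

str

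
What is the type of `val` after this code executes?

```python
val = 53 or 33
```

'or' returns the first truthy value (53, which is int)

int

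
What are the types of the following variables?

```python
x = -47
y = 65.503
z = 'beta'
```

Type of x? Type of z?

x is int; z is str

int, str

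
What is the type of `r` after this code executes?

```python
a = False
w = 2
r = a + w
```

bool + int returns int (False is 0, so 0 + 2 = 2)

int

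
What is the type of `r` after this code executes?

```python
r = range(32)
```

range() returns a range object

range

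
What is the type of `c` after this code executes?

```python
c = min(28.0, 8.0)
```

min() of floats returns float

float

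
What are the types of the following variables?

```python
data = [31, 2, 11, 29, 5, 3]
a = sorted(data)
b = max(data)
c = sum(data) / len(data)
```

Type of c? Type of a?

int / int returns float; sorted() returns list

float, list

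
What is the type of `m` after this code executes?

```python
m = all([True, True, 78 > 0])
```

all() returns bool

bool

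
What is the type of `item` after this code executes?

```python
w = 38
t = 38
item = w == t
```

Equality comparison returns bool

bool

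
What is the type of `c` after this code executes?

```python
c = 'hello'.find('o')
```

str.find() returns int (index, or -1)

int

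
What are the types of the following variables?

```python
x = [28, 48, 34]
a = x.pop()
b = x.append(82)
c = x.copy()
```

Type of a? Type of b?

list.pop() returns the element (int); list.append() returns None

int, NoneType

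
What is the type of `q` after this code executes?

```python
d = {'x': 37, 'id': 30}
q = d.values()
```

.values() returns a dict_values view object

dict_values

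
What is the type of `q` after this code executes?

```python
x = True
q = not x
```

'not' always returns bool

bool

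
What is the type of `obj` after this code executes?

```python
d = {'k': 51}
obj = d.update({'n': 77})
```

dict.update() returns None

NoneType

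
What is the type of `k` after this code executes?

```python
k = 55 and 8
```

'and' returns the last value when all truthy (8, which is int)

int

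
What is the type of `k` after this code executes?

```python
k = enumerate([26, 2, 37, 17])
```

enumerate() returns an enumerate iterator object

enumerate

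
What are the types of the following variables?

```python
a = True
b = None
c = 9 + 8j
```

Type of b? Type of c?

b is NoneType; c is complex

NoneType, complex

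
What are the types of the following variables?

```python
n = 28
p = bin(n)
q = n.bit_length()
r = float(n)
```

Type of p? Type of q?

bin() returns str; int.bit_length() returns int

str, int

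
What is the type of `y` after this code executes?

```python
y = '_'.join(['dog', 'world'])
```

str.join() returns str

str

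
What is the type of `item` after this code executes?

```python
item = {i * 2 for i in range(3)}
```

A set comprehension {expr for x in iterable} produces a set

set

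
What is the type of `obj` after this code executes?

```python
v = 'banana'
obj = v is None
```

'is' comparison returns bool

bool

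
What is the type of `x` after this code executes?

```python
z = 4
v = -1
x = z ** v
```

int ** negative int returns float

float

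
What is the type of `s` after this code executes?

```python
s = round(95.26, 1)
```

round() with ndigits arg returns float

float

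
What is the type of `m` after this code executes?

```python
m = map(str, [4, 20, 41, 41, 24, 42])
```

map() returns a map iterator object

map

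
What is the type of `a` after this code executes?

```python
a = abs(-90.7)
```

abs() of float returns float

float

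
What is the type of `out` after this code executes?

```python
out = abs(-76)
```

abs() of int returns int

int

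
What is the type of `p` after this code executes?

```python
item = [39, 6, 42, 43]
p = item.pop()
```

list.pop() returns the popped element (int here)

int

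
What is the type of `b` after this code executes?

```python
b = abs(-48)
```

abs() of int returns int

int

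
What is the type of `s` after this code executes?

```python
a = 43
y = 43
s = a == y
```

Equality comparison returns bool

bool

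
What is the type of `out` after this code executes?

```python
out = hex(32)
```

hex() returns str representation

str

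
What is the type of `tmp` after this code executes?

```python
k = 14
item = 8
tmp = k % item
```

int % int returns int (14 % 8 = 6)

int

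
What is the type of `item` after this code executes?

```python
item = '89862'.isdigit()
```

str.isdigit() returns bool

bool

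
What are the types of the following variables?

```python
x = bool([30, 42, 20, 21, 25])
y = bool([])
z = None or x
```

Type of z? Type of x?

None or <bool> returns the bool; bool() returns bool

bool, bool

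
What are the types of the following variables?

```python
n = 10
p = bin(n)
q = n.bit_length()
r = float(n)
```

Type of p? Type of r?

bin() returns str; float() returns float

str, float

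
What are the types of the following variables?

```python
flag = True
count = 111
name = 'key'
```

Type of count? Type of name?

count is int; name is str

int, str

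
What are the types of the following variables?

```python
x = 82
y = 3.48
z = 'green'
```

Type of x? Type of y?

x is int; y is float

int, float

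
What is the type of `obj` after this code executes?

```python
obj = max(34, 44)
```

max() of ints returns int

int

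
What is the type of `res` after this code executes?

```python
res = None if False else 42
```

Ternary: condition is False, else branch (42) taken → int

int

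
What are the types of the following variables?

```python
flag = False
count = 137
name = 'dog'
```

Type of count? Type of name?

count is int; name is str

int, str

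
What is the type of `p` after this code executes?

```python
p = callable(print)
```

callable() returns bool

bool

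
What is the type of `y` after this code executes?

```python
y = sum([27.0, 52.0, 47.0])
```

sum() of floats returns float

float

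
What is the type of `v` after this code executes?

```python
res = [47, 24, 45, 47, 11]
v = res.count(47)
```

list.count() returns int

int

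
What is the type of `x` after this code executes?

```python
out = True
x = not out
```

'not' always returns bool

bool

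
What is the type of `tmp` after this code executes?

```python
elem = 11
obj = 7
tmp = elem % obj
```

int % int returns int (11 % 7 = 4)

int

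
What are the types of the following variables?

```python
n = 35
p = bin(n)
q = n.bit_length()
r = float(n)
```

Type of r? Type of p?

float() returns float; bin() returns str

float, str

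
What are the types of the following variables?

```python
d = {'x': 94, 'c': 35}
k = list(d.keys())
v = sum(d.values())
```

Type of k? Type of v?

list(...) returns list; sum of int values returns int

list, int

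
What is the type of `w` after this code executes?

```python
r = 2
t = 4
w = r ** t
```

int ** positive int returns int (2 ** 4 = 16)

int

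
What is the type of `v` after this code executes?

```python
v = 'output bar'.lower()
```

str.lower() returns str

str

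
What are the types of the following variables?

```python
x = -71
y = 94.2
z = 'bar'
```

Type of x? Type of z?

x is int; z is str

int, str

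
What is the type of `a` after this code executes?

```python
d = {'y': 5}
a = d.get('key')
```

dict.get() returns None when key 'key' is not found and no default given

NoneType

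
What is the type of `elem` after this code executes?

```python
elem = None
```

None has type NoneType

NoneType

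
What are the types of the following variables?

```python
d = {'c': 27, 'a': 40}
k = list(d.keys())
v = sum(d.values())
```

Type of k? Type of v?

list(...) returns list; sum of int values returns int

list, int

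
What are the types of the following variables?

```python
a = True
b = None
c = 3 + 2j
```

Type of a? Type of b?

a is bool; b is NoneType

bool, NoneType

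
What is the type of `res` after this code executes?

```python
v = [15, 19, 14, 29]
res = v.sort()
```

list.sort() returns None (sorts in place)

NoneType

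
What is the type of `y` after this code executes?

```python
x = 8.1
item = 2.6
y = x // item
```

float // float returns float (floor division preserves float type)

float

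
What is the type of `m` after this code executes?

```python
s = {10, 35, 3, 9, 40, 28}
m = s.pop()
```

Popping from a set of ints returns int

int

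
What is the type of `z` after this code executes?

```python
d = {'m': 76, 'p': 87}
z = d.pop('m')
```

dict.pop() returns the value (int)

int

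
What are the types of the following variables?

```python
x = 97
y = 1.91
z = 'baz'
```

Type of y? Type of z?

y is float; z is str

float, str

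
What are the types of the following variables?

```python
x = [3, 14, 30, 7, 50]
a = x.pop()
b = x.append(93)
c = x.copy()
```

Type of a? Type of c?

list.pop() returns the element (int); list.copy() returns list

int, list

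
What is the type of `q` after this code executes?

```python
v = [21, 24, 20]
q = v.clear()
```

list.clear() returns None

NoneType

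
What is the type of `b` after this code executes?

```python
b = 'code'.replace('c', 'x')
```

str.replace() returns str

str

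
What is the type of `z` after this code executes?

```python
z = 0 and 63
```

'and' returns the first falsy value (0, which is int)

int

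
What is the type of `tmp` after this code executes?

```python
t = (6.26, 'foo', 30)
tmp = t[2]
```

Index 2 of tuple is 30 which is int

int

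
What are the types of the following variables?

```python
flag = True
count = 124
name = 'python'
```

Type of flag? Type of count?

flag is bool; count is int

bool, int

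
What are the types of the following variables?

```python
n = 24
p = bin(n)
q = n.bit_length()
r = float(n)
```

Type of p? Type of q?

bin() returns str; int.bit_length() returns int

str, int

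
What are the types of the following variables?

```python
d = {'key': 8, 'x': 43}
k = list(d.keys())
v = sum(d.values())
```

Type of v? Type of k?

sum of int values returns int; list(...) returns list

int, list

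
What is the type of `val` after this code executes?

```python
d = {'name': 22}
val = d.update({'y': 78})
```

dict.update() returns None

NoneType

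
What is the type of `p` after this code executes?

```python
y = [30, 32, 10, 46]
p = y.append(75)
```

list.append() returns None (mutates in place)

NoneType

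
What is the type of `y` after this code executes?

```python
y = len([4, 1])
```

len() always returns int

int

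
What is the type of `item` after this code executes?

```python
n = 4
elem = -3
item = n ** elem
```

int ** negative int returns float

float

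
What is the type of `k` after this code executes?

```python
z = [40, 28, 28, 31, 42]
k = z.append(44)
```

list.append() returns None (mutates in place)

NoneType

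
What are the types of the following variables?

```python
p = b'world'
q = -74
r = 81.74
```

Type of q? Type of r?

q is int; r is float

int, float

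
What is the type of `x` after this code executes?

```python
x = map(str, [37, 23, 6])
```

map() returns a map iterator object

map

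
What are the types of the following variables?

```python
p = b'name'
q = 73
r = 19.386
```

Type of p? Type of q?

p is bytes; q is int

bytes, int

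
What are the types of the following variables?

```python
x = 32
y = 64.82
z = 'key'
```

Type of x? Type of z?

x is int; z is str

int, str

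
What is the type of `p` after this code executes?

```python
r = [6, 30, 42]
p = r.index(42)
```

list.index() returns int

int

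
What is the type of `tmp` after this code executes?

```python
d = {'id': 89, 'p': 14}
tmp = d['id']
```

Accessing dict[str, int] with key 'id' returns int value 89

int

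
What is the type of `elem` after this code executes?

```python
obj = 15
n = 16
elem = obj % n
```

int % int returns int (15 % 16 = 15)

int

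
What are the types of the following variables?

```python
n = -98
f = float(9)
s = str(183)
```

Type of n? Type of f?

n is int; f is float

int, float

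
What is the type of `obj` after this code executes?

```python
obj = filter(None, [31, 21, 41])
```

filter() returns a filter iterator object

filter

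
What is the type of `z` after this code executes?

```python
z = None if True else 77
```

Ternary: condition is True, if branch (None) taken → NoneType

NoneType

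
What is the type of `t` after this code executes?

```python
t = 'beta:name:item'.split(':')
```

str.split() returns list

list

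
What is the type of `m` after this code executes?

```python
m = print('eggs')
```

print() returns None

NoneType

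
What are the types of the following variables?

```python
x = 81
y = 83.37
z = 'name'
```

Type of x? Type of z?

x is int; z is str

int, str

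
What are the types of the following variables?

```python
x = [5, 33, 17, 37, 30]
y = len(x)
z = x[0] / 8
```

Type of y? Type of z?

len() returns int; int / int returns float

int, float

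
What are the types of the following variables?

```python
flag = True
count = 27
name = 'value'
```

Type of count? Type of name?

count is int; name is str

int, str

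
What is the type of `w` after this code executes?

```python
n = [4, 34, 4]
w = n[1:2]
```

Slicing a list always returns a list

list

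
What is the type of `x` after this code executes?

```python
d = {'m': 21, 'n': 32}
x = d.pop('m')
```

dict.pop() returns the value (int)

int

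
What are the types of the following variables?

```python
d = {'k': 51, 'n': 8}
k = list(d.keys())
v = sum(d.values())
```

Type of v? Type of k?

sum of int values returns int; list(...) returns list

int, list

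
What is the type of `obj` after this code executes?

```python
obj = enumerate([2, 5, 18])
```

enumerate() returns an enumerate iterator object

enumerate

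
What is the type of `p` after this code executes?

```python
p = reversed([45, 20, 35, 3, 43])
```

reversed() on a list returns a list_reverseiterator

list_reverseiterator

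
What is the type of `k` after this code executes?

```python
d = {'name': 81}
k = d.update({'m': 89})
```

dict.update() returns None

NoneType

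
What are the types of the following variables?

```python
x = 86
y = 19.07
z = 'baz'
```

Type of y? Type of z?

y is float; z is str

float, str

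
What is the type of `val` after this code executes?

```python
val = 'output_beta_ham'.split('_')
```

str.split() returns list

list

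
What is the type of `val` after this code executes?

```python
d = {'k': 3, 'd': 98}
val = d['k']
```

Accessing dict[str, int] with key 'k' returns int value 3

int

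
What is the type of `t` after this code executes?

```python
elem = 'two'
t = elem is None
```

'is' comparison returns bool

bool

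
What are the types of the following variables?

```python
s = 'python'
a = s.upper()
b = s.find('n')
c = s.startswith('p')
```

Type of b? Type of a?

str.find() returns int; str.upper() returns str

int, str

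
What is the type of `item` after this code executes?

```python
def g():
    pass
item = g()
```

A function with no return statement returns None

NoneType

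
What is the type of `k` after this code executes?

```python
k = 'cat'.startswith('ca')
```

str.startswith() returns bool

bool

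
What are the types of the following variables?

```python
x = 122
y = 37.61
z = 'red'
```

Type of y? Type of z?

y is float; z is str

float, str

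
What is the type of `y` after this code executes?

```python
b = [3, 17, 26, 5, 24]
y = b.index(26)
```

list.index() returns int

int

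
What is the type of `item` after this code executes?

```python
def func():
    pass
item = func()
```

A function with no return statement returns None

NoneType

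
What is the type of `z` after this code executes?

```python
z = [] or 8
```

'or' returns first truthy value (8, which is int)

int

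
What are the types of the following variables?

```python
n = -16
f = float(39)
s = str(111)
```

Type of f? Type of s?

f is float; s is str

float, str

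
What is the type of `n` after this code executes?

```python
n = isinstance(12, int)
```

isinstance() returns bool

bool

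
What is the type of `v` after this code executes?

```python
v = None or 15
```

'or' with None returns the other value (15, int)

int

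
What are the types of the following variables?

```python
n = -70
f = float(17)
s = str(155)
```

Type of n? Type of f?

n is int; f is float

int, float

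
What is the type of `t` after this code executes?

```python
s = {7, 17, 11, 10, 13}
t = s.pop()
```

Popping from a set of ints returns int

int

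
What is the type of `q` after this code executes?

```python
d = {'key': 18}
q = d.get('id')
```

dict.get() returns None when key 'id' is not found and no default given

NoneType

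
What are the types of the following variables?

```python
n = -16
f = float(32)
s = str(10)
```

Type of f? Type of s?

f is float; s is str

float, str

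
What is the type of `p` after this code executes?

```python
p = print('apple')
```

print() returns None

NoneType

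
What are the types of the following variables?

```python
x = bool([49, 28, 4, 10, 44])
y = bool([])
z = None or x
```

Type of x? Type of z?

bool() returns bool; None or <bool> returns the bool

bool, bool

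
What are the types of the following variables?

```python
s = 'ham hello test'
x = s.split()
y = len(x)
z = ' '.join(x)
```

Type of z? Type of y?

str.join() returns str; len() returns int

str, int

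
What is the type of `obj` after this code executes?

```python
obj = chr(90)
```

chr() returns str (single character)

str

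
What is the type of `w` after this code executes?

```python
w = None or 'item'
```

'or' with None returns the other value ('item', str)

str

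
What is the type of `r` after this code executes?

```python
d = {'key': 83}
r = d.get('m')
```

dict.get() returns None when key 'm' is not found and no default given

NoneType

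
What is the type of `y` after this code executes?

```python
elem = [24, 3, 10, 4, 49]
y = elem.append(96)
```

list.append() returns None (mutates in place)

NoneType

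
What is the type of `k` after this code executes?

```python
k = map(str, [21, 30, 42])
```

map() returns a map iterator object

map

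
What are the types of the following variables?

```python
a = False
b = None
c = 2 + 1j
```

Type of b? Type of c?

b is NoneType; c is complex

NoneType, complex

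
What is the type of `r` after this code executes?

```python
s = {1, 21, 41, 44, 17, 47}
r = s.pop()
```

Popping from a set of ints returns int

int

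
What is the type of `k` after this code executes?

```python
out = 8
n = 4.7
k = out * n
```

int * float returns float (8 * 4.7 = 37.6)

float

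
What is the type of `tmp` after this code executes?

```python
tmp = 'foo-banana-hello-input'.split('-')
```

str.split() returns list

list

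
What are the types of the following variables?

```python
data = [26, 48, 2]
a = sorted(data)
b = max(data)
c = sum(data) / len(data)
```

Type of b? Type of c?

max of ints returns int; int / int returns float

int, float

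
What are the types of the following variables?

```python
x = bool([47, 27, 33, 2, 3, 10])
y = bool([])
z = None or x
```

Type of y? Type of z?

bool() returns bool; None or <bool> returns the bool

bool, bool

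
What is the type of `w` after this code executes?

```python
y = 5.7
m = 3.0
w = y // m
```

float // float returns float (floor division preserves float type)

float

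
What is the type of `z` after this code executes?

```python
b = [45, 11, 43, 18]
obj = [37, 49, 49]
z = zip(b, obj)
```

zip() returns a zip iterator object

zip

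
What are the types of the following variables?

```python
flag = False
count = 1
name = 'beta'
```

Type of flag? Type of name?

flag is bool; name is str

bool, str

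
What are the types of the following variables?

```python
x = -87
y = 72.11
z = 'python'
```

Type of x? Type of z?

x is int; z is str

int, str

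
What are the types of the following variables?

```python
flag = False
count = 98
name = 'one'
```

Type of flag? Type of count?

flag is bool; count is int

bool, int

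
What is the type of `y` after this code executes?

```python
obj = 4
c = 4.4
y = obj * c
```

int * float returns float (4 * 4.4 = 17.6)

float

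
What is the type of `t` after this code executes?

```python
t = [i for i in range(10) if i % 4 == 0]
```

A list comprehension [...] produces a list

list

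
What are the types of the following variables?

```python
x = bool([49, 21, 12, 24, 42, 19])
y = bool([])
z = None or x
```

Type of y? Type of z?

bool() returns bool; None or <bool> returns the bool

bool, bool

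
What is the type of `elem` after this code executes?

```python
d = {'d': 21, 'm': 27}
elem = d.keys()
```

.keys() returns a dict_keys view object

dict_keys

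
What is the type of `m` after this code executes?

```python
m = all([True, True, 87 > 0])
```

all() returns bool

bool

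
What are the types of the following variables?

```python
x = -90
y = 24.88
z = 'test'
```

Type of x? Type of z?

x is int; z is str

int, str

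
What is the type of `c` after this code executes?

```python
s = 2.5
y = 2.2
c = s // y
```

float // float returns float (floor division preserves float type)

float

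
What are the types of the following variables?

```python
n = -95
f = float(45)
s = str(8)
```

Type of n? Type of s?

n is int; s is str

int, str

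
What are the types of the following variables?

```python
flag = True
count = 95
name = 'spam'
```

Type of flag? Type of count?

flag is bool; count is int

bool, int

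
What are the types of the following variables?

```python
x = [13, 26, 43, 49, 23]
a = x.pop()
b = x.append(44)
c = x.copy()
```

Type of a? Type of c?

list.pop() returns the element (int); list.copy() returns list

int, list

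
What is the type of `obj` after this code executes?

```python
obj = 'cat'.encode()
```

str.encode() returns bytes

bytes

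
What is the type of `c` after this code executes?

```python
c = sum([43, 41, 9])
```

sum() of ints returns int

int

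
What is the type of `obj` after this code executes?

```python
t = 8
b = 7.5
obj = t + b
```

int + float returns float (8 + 7.5 = 15.5)

float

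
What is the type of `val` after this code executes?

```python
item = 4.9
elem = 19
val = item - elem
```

float - int returns float (4.9 - 19 = -14.1)

float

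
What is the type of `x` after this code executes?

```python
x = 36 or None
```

'or' returns first truthy value (36, int)

int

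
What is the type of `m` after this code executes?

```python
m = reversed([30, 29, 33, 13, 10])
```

reversed() on a list returns a list_reverseiterator

list_reverseiterator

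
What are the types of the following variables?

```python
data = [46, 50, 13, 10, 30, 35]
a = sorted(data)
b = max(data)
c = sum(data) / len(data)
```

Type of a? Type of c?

sorted() returns list; int / int returns float

list, float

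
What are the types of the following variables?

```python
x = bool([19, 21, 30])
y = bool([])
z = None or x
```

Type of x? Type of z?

bool() returns bool; None or <bool> returns the bool

bool, bool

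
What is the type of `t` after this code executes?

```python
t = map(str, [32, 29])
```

map() returns a map iterator object

map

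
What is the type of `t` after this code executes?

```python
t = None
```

None has type NoneType

NoneType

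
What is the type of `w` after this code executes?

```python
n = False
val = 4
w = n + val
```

bool + int returns int (False is 0, so 0 + 4 = 4)

int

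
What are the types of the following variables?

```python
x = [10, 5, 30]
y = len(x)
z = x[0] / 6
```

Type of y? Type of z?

len() returns int; int / int returns float

int, float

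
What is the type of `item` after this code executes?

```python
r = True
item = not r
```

'not' always returns bool

bool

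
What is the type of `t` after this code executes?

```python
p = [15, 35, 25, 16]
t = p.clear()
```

list.clear() returns None

NoneType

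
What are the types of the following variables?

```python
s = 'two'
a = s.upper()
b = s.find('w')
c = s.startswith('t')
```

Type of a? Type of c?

str.upper() returns str; str.startswith() returns bool

str, bool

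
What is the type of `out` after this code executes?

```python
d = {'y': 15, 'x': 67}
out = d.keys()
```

.keys() returns a dict_keys view object

dict_keys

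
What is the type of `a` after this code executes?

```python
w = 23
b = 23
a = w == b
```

Equality comparison returns bool

bool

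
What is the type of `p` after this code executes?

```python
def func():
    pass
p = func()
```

A function with no return statement returns None

NoneType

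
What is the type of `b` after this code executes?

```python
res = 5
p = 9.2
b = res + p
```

int + float returns float (5 + 9.2 = 14.2)

float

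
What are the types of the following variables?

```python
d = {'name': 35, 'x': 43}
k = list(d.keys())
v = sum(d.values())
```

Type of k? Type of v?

list(...) returns list; sum of int values returns int

list, int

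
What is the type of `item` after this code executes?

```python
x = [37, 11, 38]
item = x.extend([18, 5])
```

list.extend() returns None

NoneType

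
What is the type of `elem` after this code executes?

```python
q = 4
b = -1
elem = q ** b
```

int ** negative int returns float

float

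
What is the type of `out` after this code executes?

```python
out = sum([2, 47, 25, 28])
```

sum() of ints returns int

int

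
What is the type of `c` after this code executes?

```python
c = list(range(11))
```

list(range(...)) returns list

list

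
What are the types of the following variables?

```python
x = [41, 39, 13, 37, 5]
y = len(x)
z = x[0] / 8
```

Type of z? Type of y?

int / int returns float; len() returns int

float, int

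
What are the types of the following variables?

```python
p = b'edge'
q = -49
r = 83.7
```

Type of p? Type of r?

p is bytes; r is float

bytes, float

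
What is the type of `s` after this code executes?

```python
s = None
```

None has type NoneType

NoneType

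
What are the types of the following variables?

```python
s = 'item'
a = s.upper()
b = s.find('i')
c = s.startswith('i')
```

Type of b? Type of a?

str.find() returns int; str.upper() returns str

int, str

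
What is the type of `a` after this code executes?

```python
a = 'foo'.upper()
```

str.upper() returns str

str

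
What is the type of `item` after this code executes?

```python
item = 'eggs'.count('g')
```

str.count() returns int

int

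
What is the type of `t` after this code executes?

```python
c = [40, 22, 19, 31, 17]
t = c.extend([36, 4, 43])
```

list.extend() returns None

NoneType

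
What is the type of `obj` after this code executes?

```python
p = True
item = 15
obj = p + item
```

bool + int returns int (True is 1, so 1 + 15 = 16)

int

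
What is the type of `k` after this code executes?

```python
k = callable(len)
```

callable() returns bool

bool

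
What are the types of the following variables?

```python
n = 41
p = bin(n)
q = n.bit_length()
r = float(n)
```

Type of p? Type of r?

bin() returns str; float() returns float

str, float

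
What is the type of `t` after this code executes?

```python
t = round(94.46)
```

round() with no ndigits arg returns int

int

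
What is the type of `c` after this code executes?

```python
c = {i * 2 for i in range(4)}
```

A set comprehension {expr for x in iterable} produces a set

set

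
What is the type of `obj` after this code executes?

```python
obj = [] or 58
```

'or' returns first truthy value (58, which is int)

int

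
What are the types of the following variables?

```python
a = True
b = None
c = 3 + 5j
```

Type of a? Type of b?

a is bool; b is NoneType

bool, NoneType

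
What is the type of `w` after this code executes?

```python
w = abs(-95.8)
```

abs() of float returns float

float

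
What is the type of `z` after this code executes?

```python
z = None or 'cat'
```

'or' with None returns the other value ('cat', str)

str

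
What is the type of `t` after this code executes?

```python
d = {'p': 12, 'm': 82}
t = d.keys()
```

.keys() returns a dict_keys view object

dict_keys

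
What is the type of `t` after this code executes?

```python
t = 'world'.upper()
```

str.upper() returns str

str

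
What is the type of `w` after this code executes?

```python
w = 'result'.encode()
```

str.encode() returns bytes

bytes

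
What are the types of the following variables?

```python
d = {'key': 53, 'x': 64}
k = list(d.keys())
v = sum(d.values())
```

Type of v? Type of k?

sum of int values returns int; list(...) returns list

int, list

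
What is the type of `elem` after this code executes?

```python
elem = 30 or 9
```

'or' returns the first truthy value (30, which is int)

int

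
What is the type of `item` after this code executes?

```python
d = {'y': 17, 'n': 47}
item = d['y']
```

Accessing dict[str, int] with key 'y' returns int value 17

int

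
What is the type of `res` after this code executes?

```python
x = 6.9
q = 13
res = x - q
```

float - int returns float (6.9 - 13 = -6.1)

float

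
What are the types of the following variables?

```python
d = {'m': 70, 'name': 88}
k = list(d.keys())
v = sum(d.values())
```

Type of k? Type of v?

list(...) returns list; sum of int values returns int

list, int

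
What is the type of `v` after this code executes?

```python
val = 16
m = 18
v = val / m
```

int / int always returns float in Python 3 (16 / 18 = 0.888889)

float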